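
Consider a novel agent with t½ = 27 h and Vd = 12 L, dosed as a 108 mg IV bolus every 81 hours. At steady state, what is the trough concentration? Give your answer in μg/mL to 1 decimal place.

1.3 μg/mL

The dosing interval is 3 half-lives, so f = 2^(−3) = 0.125.
Accumulation ratio R = 1/(1 − f) = 1/0.875 = 8/7.
Single-dose peak C₀ = D/Vd = 108/12 = 9 μg/mL.
Steady-state peak Cmax,ss = C₀·R = 9 × 8/7 ≈ 10.286 μg/mL.
Steady-state trough Cmin,ss = Cmax,ss·f ≈ 10.286 × 0.125 ≈ 1.286 μg/mL.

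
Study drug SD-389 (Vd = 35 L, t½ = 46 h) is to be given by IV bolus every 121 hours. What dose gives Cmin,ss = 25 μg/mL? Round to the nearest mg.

4543 mg

τ/t½ = 121/46 ≈ 2.6304, so f = (1/2)^(121/46) ≈ 0.161495.
Cmin,ss = (D/Vd)·f/(1−f), so D = Cmin,ss·Vd·(1−f)/f.
D = 25 × 35 × (1−f)/f ≈ 25 × 35 × 5.19214 ≈ 4543.12 mg.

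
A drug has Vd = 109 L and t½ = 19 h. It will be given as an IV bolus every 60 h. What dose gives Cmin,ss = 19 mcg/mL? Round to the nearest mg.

16413 mg

τ/t½ = 60/19 ≈ 3.1579, so f = (1/2)^(60/19) ≈ 0.112042.
Cmin,ss = (D/Vd)·f/(1−f), so D = Cmin,ss·Vd·(1−f)/f.
D = 19 × 109 × (1−f)/f ≈ 19 × 109 × 7.92522 ≈ 16413.13 mg.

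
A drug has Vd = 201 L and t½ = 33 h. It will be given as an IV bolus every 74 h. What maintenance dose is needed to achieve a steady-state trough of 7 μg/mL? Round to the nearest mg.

5251 mg

τ/t½ = 74/33 ≈ 2.2424, so f = (1/2)^(74/33) ≈ 0.211331.
Cmin,ss = (D/Vd)·f/(1−f), so D = Cmin,ss·Vd·(1−f)/f.
D = 7 × 201 × (1−f)/f ≈ 7 × 201 × 3.73191 ≈ 5250.80 mg.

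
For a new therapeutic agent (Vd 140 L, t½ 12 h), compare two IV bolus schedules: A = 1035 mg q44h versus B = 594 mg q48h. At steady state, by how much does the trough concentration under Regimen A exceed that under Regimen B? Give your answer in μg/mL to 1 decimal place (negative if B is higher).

0.3 μg/mL

Regimen A: f = (1/2)^(44/12) ≈ 0.0787; Cmin,ss = (1035/140)·f/(1−f) ≈ 0.632 μg/mL.
Regimen B: f = (1/2)^(48/12) ≈ 0.0625; Cmin,ss = (594/140)·f/(1−f) ≈ 0.283 μg/mL.
Difference ≈ 0.632 − 0.283 ≈ 0.349 μg/mL.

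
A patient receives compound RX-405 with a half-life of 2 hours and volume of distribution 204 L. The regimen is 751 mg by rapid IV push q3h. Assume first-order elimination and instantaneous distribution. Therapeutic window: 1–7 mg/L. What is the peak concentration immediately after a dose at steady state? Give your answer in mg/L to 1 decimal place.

Over one 3-h interval, 3/2 ≈ 1.5 half-lives elapse, leaving f ≈ 0.3536 of each dose.
Accumulation ratio R = 1/(1 − f) ≈ 1/0.6464 ≈ 1.5470.
Each bolus raises the concentration by D/Vd = 751/204 ≈ 3.681 mg/L.
Steady-state peak Cmax,ss = C₀·R ≈ 3.681 × 1.5470 ≈ 5.695 mg/L.
Peak 5.7 mg/L vs MTC 7 mg/L: below toxic threshold.

5.7 mg/L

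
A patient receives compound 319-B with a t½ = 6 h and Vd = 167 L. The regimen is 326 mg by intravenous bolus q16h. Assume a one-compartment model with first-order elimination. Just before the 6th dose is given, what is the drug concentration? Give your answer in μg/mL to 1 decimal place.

f = (1/2)^(τ/t½) = (1/2)^(16/6) ≈ 0.1575.
C₀ = D/Vd = 326/167 ≈ 1.952 μg/mL.
Before the 6th dose, 5 doses have been given. Superposition: Cmin = C₀·(f + f² + … + f^5).
≈ 1.952 × (0.1575 + 0.0248 + 0.0039 + 0.0006 + 0.0001) ≈ 1.952 × 0.1869 ≈ 0.365 μg/mL.

0.4 μg/mL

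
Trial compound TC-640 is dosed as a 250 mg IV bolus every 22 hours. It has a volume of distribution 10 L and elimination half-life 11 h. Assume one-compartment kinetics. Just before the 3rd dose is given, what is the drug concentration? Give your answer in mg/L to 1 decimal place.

7.8 mg/L

f = (1/2)^(τ/t½) = (1/2)^(22/11) ≈ 0.2500.
C₀ = D/Vd = 250/10 ≈ 25.000 mg/L.
Before the 3rd dose, 2 doses have been given. Superposition: Cmin = C₀·(f + f²).
≈ 25.000 × (0.2500 + 0.0625) ≈ 25.000 × 0.3125 ≈ 7.812 mg/L.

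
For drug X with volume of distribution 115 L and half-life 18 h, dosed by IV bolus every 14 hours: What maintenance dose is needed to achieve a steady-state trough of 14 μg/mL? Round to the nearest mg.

τ/t½ = 14/18 ≈ 0.77778, so f = (1/2)^(14/18) ≈ 0.583265.
Cmin,ss = (D/Vd)·f/(1−f), so D = Cmin,ss·Vd·(1−f)/f.
D = 14 × 115 × (1−f)/f ≈ 14 × 115 × 0.71449 ≈ 1150.33 mg.

1150 mg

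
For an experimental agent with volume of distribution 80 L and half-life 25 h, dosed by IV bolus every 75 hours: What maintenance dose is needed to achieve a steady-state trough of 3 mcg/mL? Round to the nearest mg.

τ/t½ = 75/25 ≈ 3, so f = (1/2)^(75/25) ≈ 0.125000.
Cmin,ss = (D/Vd)·f/(1−f), so D = Cmin,ss·Vd·(1−f)/f.
D = 3 × 80 × (1−f)/f ≈ 3 × 80 × 7.00000 ≈ 1680.00 mg.

1680 mg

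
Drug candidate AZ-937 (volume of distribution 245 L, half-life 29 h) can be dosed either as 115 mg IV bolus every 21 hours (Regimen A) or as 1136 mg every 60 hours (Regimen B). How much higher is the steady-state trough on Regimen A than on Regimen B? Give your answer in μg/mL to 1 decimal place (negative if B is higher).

-0.7 μg/mL

Regimen A: f = (1/2)^(21/29) ≈ 0.6054; Cmin,ss = (115/245)·f/(1−f) ≈ 0.720 μg/mL.
Regimen B: f = (1/2)^(60/29) ≈ 0.2383; Cmin,ss = (1136/245)·f/(1−f) ≈ 1.451 μg/mL.
Difference ≈ 0.720 − 1.451 ≈ -0.731 μg/mL.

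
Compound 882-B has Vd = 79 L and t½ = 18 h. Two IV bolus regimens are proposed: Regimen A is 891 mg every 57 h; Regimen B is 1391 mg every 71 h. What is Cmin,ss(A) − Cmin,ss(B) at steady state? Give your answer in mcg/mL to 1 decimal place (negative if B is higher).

Regimen A: f = (1/2)^(57/18) ≈ 0.1114; Cmin,ss = (891/79)·f/(1−f) ≈ 1.414 mcg/mL.
Regimen B: f = (1/2)^(71/18) ≈ 0.0650; Cmin,ss = (1391/79)·f/(1−f) ≈ 1.224 mcg/mL.
Difference ≈ 1.414 − 1.224 ≈ 0.190 mcg/mL.

0.2 mcg/mL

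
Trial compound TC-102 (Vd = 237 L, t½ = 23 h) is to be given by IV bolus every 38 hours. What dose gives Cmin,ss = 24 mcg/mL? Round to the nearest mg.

12190 mg

τ/t½ = 38/23 ≈ 1.6522, so f = (1/2)^(38/23) ≈ 0.318160.
Cmin,ss = (D/Vd)·f/(1−f), so D = Cmin,ss·Vd·(1−f)/f.
D = 24 × 237 × (1−f)/f ≈ 24 × 237 × 2.14307 ≈ 12189.78 mg.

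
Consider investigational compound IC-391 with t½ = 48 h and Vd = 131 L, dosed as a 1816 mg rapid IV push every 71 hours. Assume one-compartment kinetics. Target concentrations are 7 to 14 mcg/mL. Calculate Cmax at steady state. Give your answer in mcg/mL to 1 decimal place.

21.6 mcg/mL

k = ln2/t½ = ln2/48 ≈ 0.014441 h⁻¹; fraction remaining f = e^(−kτ) = e^(−0.014441×71) ≈ 0.3587.
Accumulation ratio R = 1/(1 − f) ≈ 1/0.6413 ≈ 1.5593.
Single-dose peak C₀ = D/Vd = 1816/131 ≈ 13.863 mcg/mL.
Steady-state peak Cmax,ss = C₀·R ≈ 13.863 × 1.5593 ≈ 21.617 mcg/mL.
Peak 21.6 mcg/mL vs MTC 14 mcg/mL: exceeds toxic threshold.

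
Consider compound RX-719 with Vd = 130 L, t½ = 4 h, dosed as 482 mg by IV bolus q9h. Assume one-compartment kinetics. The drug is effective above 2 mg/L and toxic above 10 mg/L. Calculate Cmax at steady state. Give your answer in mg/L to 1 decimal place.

k = ln2/t½ = ln2/4 ≈ 0.173287 h⁻¹; fraction remaining f = e^(−kτ) = e^(−0.173287×9) ≈ 0.2102.
At steady state, accumulation factor R = 1/(1 − e^(−kτ)) ≈ 1.2661.
Each bolus raises the concentration by D/Vd = 482/130 ≈ 3.708 mg/L.
Cmax,ss = C₀/(1 − f) ≈ 3.708/0.7898 ≈ 4.695 mg/L.
Peak 4.7 mg/L vs MTC 10 mg/L: below toxic threshold.

4.7 mg/L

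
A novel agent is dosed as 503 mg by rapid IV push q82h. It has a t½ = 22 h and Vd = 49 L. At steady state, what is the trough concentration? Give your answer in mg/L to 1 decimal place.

0.8 mg/L

τ/t½ = 82/22 ≈ 3.7273, so fraction remaining f = (1/2)^(82/22) ≈ 0.0755.
At steady state, accumulation factor R = 1/(1 − e^(−kτ)) ≈ 1.0817.
Each bolus raises the concentration by D/Vd = 503/49 ≈ 10.265 mg/L.
Cmax,ss = C₀/(1 − f) ≈ 10.265/0.9245 ≈ 11.103 mg/L.
One interval later, Cmin,ss = Cmax,ss·e^(−kτ) ≈ 11.103 × 0.0755 ≈ 0.838 mg/L.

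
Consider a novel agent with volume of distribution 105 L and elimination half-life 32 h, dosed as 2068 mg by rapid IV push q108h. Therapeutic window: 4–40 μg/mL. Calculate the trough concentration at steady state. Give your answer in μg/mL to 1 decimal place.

2.1 μg/mL

Over one 108-h interval, 108/32 ≈ 3.375 half-lives elapse, leaving f ≈ 0.0964 of each dose.
At steady state, accumulation factor R = 1/(1 − e^(−kτ)) ≈ 1.1067.
Single-dose peak C₀ = D/Vd = 2068/105 ≈ 19.695 μg/mL.
Steady-state peak Cmax,ss = C₀·R ≈ 19.695 × 1.1067 ≈ 21.796 μg/mL.
Steady-state trough Cmin,ss = Cmax,ss·f ≈ 21.796 × 0.0964 ≈ 2.101 μg/mL.
Trough 2.1 μg/mL vs MEC 4 μg/mL: subtherapeutic.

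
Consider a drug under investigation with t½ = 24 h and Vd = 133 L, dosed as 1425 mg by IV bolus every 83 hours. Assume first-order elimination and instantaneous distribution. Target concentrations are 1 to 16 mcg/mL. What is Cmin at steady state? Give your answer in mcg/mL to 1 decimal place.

k = ln2/t½ = ln2/24 ≈ 0.028881 h⁻¹; fraction remaining f = e^(−kτ) = e^(−0.028881×83) ≈ 0.0910.
At steady state, accumulation factor R = 1/(1 − e^(−kτ)) ≈ 1.1001.
Each bolus raises the concentration by D/Vd = 1425/133 ≈ 10.714 mcg/mL.
Cmax,ss = C₀/(1 − f) ≈ 10.714/0.9090 ≈ 11.787 mcg/mL.
One interval later, Cmin,ss = Cmax,ss·e^(−kτ) ≈ 11.787 × 0.0910 ≈ 1.073 mcg/mL.
Trough 1.1 mcg/mL vs MEC 1 mcg/mL: adequate.

1.1 mcg/mL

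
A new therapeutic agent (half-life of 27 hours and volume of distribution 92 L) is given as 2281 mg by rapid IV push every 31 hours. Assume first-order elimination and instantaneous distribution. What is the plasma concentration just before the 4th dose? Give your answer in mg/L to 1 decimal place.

18.5 mg/L

f = (1/2)^(τ/t½) = (1/2)^(31/27) ≈ 0.4512.
C₀ = D/Vd = 2281/92 ≈ 24.793 mg/L.
Before the 4th dose, 3 doses have been given. Superposition: Cmin = C₀·(f + f² + … + f^3).
≈ 24.793 × (0.4512 + 0.2036 + 0.0919) ≈ 24.793 × 0.7467 ≈ 18.513 mg/L.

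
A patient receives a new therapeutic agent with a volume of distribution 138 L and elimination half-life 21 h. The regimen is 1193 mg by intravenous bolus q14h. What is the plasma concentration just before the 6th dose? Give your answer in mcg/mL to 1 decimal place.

f = (1/2)^(τ/t½) = (1/2)^(14/21) ≈ 0.6300.
C₀ = D/Vd = 1193/138 ≈ 8.645 mcg/mL.
Before the 6th dose, 5 doses have been given. Superposition: Cmin = C₀·(f + f² + … + f^5).
≈ 8.645 × (0.6300 + 0.3969 + 0.2500 + 0.1575 + 0.0992) ≈ 8.645 × 1.5336 ≈ 13.258 mcg/mL.

13.3 mcg/mL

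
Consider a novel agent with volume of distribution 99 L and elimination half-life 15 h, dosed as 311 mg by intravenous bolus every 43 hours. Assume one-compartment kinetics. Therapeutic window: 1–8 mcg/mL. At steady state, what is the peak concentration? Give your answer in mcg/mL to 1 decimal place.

3.6 mcg/mL

k = ln2/t½ = ln2/15 ≈ 0.046210 h⁻¹; fraction remaining f = e^(−kτ) = e^(−0.046210×43) ≈ 0.1371.
At steady state, accumulation factor R = 1/(1 − e^(−kτ)) ≈ 1.1589.
Each bolus raises the concentration by D/Vd = 311/99 ≈ 3.141 mcg/mL.
Steady-state peak Cmax,ss = C₀·R ≈ 3.141 × 1.1589 ≈ 3.640 mcg/mL.
Peak 3.6 mcg/mL vs MTC 8 mcg/mL: below toxic threshold.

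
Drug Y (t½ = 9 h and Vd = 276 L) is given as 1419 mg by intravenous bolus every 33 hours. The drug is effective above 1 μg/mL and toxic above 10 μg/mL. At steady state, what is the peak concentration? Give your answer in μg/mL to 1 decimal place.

5.6 μg/mL

k = ln2/t½ = ln2/9 ≈ 0.077016 h⁻¹; fraction remaining f = e^(−kτ) = e^(−0.077016×33) ≈ 0.0787.
At steady state, accumulation factor R = 1/(1 − e^(−kτ)) ≈ 1.0854.
Single-dose peak C₀ = D/Vd = 1419/276 ≈ 5.141 μg/mL.
Steady-state peak Cmax,ss = C₀·R ≈ 5.141 × 1.0854 ≈ 5.580 μg/mL.
Peak 5.6 μg/mL vs MTC 10 μg/mL: below toxic threshold.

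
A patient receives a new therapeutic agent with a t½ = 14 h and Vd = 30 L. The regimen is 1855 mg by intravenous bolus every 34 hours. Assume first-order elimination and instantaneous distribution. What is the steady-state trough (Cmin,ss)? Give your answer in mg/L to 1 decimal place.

14.1 mg/L

Over one 34-h interval, 34/14 ≈ 2.4286 half-lives elapse, leaving f ≈ 0.1857 of each dose.
Each bolus raises the concentration by D/Vd = 1855/30 ≈ 61.833 mg/L.
Steady-state trough Cmin,ss = C₀·f/(1−f) ≈ 61.833 × 0.1857/0.8143 ≈ 14.101 mg/L.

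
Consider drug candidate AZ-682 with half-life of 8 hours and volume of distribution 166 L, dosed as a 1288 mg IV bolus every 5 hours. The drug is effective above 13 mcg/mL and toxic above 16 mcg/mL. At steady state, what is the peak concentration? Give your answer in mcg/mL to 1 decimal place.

τ/t½ = 5/8 ≈ 0.625, so fraction remaining f = (1/2)^(5/8) ≈ 0.6484.
Accumulation ratio R = 1/(1 − f) ≈ 1/0.3516 ≈ 2.8441.
Each bolus raises the concentration by D/Vd = 1288/166 ≈ 7.759 mcg/mL.
Steady-state peak Cmax,ss = C₀·R ≈ 7.759 × 2.8441 ≈ 22.067 mcg/mL.
Peak 22.1 mcg/mL vs MTC 16 mcg/mL: exceeds toxic threshold.

22.1 mcg/mL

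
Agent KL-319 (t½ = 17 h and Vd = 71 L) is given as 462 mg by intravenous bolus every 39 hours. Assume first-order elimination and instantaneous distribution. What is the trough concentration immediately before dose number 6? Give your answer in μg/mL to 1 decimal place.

1.7 μg/mL

f = (1/2)^(τ/t½) = (1/2)^(39/17) ≈ 0.2039.
C₀ = D/Vd = 462/71 ≈ 6.507 μg/mL.
Before the 6th dose, 5 doses have been given. Superposition: Cmin = C₀·(f + f² + … + f^5).
≈ 6.507 × (0.2039 + 0.0416 + 0.0085 + 0.0017 + 0.0004) ≈ 6.507 × 0.2561 ≈ 1.666 μg/mL.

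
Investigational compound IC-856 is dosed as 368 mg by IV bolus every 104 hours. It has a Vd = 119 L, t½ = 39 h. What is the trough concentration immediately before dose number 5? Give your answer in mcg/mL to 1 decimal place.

0.6 mcg/mL

f = (1/2)^(τ/t½) = (1/2)^(104/39) ≈ 0.1575.
C₀ = D/Vd = 368/119 ≈ 3.092 mcg/mL.
Before the 5th dose, 4 doses have been given. Superposition: Cmin = C₀·(f + f² + … + f^4).
≈ 3.092 × (0.1575 + 0.0248 + 0.0039 + 0.0006) ≈ 3.092 × 0.1868 ≈ 0.578 mcg/mL.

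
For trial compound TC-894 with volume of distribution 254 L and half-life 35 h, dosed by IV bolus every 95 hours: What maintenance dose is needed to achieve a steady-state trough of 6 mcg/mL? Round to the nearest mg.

8478 mg

τ/t½ = 95/35 ≈ 2.7143, so f = (1/2)^(95/35) ≈ 0.152377.
Cmin,ss = (D/Vd)·f/(1−f), so D = Cmin,ss·Vd·(1−f)/f.
D = 6 × 254 × (1−f)/f ≈ 6 × 254 × 5.56267 ≈ 8477.51 mg.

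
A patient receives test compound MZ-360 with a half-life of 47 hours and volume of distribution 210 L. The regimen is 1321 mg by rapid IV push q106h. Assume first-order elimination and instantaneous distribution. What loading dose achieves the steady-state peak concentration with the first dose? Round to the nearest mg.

f = (1/2)^(106/47) ≈ 0.209450; accumulation ratio R = 1/(1−f) ≈ 1.26494.
Loading dose to hit Cmax,ss on first dose: D_load = D_maint·R ≈ 1321 × 1.26494 ≈ 1670.99 mg.

1671 mg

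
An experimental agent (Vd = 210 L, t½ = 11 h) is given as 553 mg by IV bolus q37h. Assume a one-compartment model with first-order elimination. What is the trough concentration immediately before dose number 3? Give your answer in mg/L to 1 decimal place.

0.3 mg/L

f = (1/2)^(τ/t½) = (1/2)^(37/11) ≈ 0.0972.
C₀ = D/Vd = 553/210 ≈ 2.633 mg/L.
Before the 3rd dose, 2 doses have been given. Superposition: Cmin = C₀·(f + f²).
≈ 2.633 × (0.0972 + 0.0094) ≈ 2.633 × 0.1066 ≈ 0.281 mg/L.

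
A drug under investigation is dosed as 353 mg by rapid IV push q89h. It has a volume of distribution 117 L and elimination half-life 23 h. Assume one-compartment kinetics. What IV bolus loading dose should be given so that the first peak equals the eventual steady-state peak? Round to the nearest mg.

f = (1/2)^(89/23) ≈ 0.068414; accumulation ratio R = 1/(1−f) ≈ 1.07344.
Loading dose to hit Cmax,ss on first dose: D_load = D_maint·R ≈ 353 × 1.07344 ≈ 378.92 mg.

379 mg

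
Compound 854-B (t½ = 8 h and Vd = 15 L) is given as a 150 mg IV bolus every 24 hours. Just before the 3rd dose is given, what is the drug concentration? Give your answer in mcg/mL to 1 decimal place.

1.4 mcg/mL

f = (1/2)^(τ/t½) = (1/2)^(24/8) ≈ 0.1250.
C₀ = D/Vd = 150/15 ≈ 10.000 mcg/mL.
Before the 3rd dose, 2 doses have been given. Superposition: Cmin = C₀·(f + f²).
≈ 10.000 × (0.1250 + 0.0156) ≈ 10.000 × 0.1406 ≈ 1.406 mcg/mL.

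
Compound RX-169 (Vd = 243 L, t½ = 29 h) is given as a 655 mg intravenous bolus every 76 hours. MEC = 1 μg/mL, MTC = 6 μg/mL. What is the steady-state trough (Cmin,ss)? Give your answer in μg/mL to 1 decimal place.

Over one 76-h interval, 76/29 ≈ 2.6207 half-lives elapse, leaving f ≈ 0.1626 of each dose.
Each bolus raises the concentration by D/Vd = 655/243 ≈ 2.695 μg/mL.
Steady-state trough Cmin,ss = C₀·f/(1−f) ≈ 2.695 × 0.1626/0.8374 ≈ 0.523 μg/mL.
Trough 0.5 μg/mL vs MEC 1 μg/mL: subtherapeutic.

0.5 μg/mL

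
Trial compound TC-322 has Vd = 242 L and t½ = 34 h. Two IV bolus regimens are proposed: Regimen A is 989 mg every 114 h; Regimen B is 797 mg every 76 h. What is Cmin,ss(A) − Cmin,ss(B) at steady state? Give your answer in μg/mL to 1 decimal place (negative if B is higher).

-0.4 μg/mL

Regimen A: f = (1/2)^(114/34) ≈ 0.0979; Cmin,ss = (989/242)·f/(1−f) ≈ 0.444 μg/mL.
Regimen B: f = (1/2)^(76/34) ≈ 0.2124; Cmin,ss = (797/242)·f/(1−f) ≈ 0.888 μg/mL.
Difference ≈ 0.444 − 0.888 ≈ -0.444 μg/mL.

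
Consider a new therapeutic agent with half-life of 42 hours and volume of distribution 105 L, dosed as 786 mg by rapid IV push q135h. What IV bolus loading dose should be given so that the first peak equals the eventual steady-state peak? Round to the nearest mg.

f = (1/2)^(135/42) ≈ 0.107747; accumulation ratio R = 1/(1−f) ≈ 1.12076.
Loading dose to hit Cmax,ss on first dose: D_load = D_maint·R ≈ 786 × 1.12076 ≈ 880.92 mg.

881 mg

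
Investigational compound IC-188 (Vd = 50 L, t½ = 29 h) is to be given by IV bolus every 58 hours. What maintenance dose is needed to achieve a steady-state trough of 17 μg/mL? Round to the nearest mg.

2550 mg

τ/t½ = 58/29 ≈ 2, so f = (1/2)^(58/29) ≈ 0.250000.
Cmin,ss = (D/Vd)·f/(1−f), so D = Cmin,ss·Vd·(1−f)/f.
D = 17 × 50 × (1−f)/f ≈ 17 × 50 × 3.00000 ≈ 2550.00 mg.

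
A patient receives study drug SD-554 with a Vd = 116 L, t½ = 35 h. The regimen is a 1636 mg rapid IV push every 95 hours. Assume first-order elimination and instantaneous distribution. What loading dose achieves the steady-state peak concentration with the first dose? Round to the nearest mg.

1930 mg

f = (1/2)^(95/35) ≈ 0.152377; accumulation ratio R = 1/(1−f) ≈ 1.17977.
Loading dose to hit Cmax,ss on first dose: D_load = D_maint·R ≈ 1636 × 1.17977 ≈ 1930.10 mg.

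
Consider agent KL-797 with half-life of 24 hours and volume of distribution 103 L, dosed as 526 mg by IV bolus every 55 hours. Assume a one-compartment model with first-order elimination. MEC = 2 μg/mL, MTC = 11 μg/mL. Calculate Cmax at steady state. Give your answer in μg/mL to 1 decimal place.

6.4 μg/mL

k = ln2/t½ = ln2/24 ≈ 0.028881 h⁻¹; fraction remaining f = e^(−kτ) = e^(−0.028881×55) ≈ 0.2042.
Accumulation ratio R = 1/(1 − f) ≈ 1/0.7958 ≈ 1.2566.
Each bolus raises the concentration by D/Vd = 526/103 ≈ 5.107 μg/mL.
Steady-state peak Cmax,ss = C₀·R ≈ 5.107 × 1.2566 ≈ 6.417 μg/mL.
Peak 6.4 μg/mL vs MTC 11 μg/mL: below toxic threshold.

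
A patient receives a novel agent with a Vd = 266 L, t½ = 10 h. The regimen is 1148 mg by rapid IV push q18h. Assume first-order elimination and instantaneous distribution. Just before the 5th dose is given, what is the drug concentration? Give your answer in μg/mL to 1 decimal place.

1.7 μg/mL

f = (1/2)^(τ/t½) = (1/2)^(18/10) ≈ 0.2872.
C₀ = D/Vd = 1148/266 ≈ 4.316 μg/mL.
Before the 5th dose, 4 doses have been given. Superposition: Cmin = C₀·(f + f² + … + f^4).
≈ 4.316 × (0.2872 + 0.0825 + 0.0237 + 0.0068) ≈ 4.316 × 0.4002 ≈ 1.727 μg/mL.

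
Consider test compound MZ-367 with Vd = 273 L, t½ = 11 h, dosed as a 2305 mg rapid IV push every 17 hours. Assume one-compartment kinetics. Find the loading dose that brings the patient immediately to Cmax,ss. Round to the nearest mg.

f = (1/2)^(17/11) ≈ 0.342588; accumulation ratio R = 1/(1−f) ≈ 1.52112.
Loading dose to hit Cmax,ss on first dose: D_load = D_maint·R ≈ 2305 × 1.52112 ≈ 3506.18 mg.

3506 mg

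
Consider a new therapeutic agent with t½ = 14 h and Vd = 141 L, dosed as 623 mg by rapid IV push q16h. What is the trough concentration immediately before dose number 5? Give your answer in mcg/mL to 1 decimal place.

3.5 mcg/mL

f = (1/2)^(τ/t½) = (1/2)^(16/14) ≈ 0.4529.
C₀ = D/Vd = 623/141 ≈ 4.418 mcg/mL.
Before the 5th dose, 4 doses have been given. Superposition: Cmin = C₀·(f + f² + … + f^4).
≈ 4.418 × (0.4529 + 0.2051 + 0.0929 + 0.0421) ≈ 4.418 × 0.7930 ≈ 3.503 mcg/mL.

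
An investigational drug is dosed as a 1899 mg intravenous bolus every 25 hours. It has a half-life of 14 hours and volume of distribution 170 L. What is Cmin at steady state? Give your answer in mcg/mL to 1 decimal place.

Over one 25-h interval, 25/14 ≈ 1.7857 half-lives elapse, leaving f ≈ 0.2900 of each dose.
At steady state, accumulation factor R = 1/(1 − e^(−kτ)) ≈ 1.4085.
Each bolus raises the concentration by D/Vd = 1899/170 ≈ 11.171 mcg/mL.
Steady-state peak Cmax,ss = C₀·R ≈ 11.171 × 1.4085 ≈ 15.734 mcg/mL.
Steady-state trough Cmin,ss = Cmax,ss·f ≈ 15.734 × 0.2900 ≈ 4.563 mcg/mL.

4.6 mcg/mL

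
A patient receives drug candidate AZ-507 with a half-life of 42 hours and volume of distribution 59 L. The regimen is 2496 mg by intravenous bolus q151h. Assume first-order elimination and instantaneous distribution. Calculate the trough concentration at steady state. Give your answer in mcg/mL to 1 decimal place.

k = ln2/t½ = ln2/42 ≈ 0.016504 h⁻¹; fraction remaining f = e^(−kτ) = e^(−0.016504×151) ≈ 0.0827.
At steady state, accumulation factor R = 1/(1 − e^(−kτ)) ≈ 1.0902.
Each bolus raises the concentration by D/Vd = 2496/59 ≈ 42.305 mcg/mL.
Steady-state peak Cmax,ss = C₀·R ≈ 42.305 × 1.0902 ≈ 46.121 mcg/mL.
Steady-state trough Cmin,ss = Cmax,ss·f ≈ 46.121 × 0.0827 ≈ 3.814 mcg/mL.

3.8 mcg/mL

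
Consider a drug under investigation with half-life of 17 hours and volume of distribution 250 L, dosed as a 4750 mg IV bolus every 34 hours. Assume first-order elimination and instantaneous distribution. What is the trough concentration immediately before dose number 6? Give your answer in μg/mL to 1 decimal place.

6.3 μg/mL

f = (1/2)^(τ/t½) = (1/2)^(34/17) ≈ 0.2500.
C₀ = D/Vd = 4750/250 ≈ 19.000 μg/mL.
Before the 6th dose, 5 doses have been given. Superposition: Cmin = C₀·(f + f² + … + f^5).
≈ 19.000 × (0.2500 + 0.0625 + 0.0156 + 0.0039 + 0.0010) ≈ 19.000 × 0.3330 ≈ 6.327 μg/mL.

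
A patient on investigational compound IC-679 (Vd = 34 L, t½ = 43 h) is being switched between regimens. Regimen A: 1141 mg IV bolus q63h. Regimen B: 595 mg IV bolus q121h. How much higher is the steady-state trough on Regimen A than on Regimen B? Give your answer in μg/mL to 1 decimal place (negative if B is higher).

16.2 μg/mL

Regimen A: f = (1/2)^(63/43) ≈ 0.3622; Cmin,ss = (1141/34)·f/(1−f) ≈ 19.058 μg/mL.
Regimen B: f = (1/2)^(121/43) ≈ 0.1422; Cmin,ss = (595/34)·f/(1−f) ≈ 2.901 μg/mL.
Difference ≈ 19.058 − 2.901 ≈ 16.157 μg/mL.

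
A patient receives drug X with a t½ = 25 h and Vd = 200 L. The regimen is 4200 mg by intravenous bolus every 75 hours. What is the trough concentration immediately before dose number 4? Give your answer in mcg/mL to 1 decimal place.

3.0 mcg/mL

f = (1/2)^(τ/t½) = (1/2)^(75/25) ≈ 0.1250.
C₀ = D/Vd = 4200/200 ≈ 21.000 mcg/mL.
Before the 4th dose, 3 doses have been given. Superposition: Cmin = C₀·(f + f² + … + f^3).
≈ 21.000 × (0.1250 + 0.0156 + 0.0020) ≈ 21.000 × 0.1426 ≈ 2.995 mcg/mL.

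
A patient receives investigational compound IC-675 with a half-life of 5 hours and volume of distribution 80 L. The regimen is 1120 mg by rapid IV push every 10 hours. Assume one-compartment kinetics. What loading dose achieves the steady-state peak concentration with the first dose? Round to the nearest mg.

f = (1/2)^(10/5) ≈ 0.250000; accumulation ratio R = 1/(1−f) ≈ 1.33333.
Loading dose to hit Cmax,ss on first dose: D_load = D_maint·R ≈ 1120 × 1.33333 ≈ 1493.33 mg.

1493 mg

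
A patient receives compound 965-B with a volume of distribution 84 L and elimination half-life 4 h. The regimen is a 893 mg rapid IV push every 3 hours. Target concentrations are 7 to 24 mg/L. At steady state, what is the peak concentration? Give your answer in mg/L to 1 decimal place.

Over one 3-h interval, 3/4 ≈ 0.75 half-lives elapse, leaving f ≈ 0.5946 of each dose.
Accumulation ratio R = 1/(1 − f) ≈ 1/0.4054 ≈ 2.4667.
Each bolus raises the concentration by D/Vd = 893/84 ≈ 10.631 mg/L.
Steady-state peak Cmax,ss = C₀·R ≈ 10.631 × 2.4667 ≈ 26.223 mg/L.
Peak 26.2 mg/L vs MTC 24 mg/L: exceeds toxic threshold.

26.2 mg/L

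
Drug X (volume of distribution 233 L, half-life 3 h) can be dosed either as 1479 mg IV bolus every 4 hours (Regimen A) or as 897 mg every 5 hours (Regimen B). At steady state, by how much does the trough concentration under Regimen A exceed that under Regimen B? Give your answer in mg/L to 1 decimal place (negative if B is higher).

2.4 mg/L

Regimen A: f = (1/2)^(4/3) ≈ 0.3969; Cmin,ss = (1479/233)·f/(1−f) ≈ 4.177 mg/L.
Regimen B: f = (1/2)^(5/3) ≈ 0.3150; Cmin,ss = (897/233)·f/(1−f) ≈ 1.770 mg/L.
Difference ≈ 4.177 − 1.770 ≈ 2.407 mg/L.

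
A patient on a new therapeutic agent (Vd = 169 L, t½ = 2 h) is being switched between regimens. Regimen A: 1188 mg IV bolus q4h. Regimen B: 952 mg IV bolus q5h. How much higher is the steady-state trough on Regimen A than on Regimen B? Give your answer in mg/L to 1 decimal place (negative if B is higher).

1.1 mg/L

Regimen A: f = (1/2)^(4/2) ≈ 0.2500; Cmin,ss = (1188/169)·f/(1−f) ≈ 2.343 mg/L.
Regimen B: f = (1/2)^(5/2) ≈ 0.1768; Cmin,ss = (952/169)·f/(1−f) ≈ 1.210 mg/L.
Difference ≈ 2.343 − 1.210 ≈ 1.133 mg/L.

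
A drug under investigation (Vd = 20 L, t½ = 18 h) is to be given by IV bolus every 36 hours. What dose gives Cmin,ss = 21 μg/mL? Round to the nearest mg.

1260 mg

τ/t½ = 36/18 ≈ 2, so f = (1/2)^(36/18) ≈ 0.250000.
Cmin,ss = (D/Vd)·f/(1−f), so D = Cmin,ss·Vd·(1−f)/f.
D = 21 × 20 × (1−f)/f ≈ 21 × 20 × 3.00000 ≈ 1260.00 mg.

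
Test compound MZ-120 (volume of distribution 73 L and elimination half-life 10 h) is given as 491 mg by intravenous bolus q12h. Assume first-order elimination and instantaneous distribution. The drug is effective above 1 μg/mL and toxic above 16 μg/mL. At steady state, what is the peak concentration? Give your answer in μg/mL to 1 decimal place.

11.9 μg/mL

Over one 12-h interval, 12/10 ≈ 1.2 half-lives elapse, leaving f ≈ 0.4353 of each dose.
At steady state, accumulation factor R = 1/(1 − e^(−kτ)) ≈ 1.7709.
Single-dose peak C₀ = D/Vd = 491/73 ≈ 6.726 μg/mL.
Steady-state peak Cmax,ss = C₀·R ≈ 6.726 × 1.7709 ≈ 11.911 μg/mL.
Peak 11.9 μg/mL vs MTC 16 μg/mL: below toxic threshold.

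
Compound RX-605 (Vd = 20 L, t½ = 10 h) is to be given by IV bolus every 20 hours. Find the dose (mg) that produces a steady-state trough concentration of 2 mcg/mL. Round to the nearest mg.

τ/t½ = 20/10 ≈ 2, so f = (1/2)^(20/10) ≈ 0.250000.
Cmin,ss = (D/Vd)·f/(1−f), so D = Cmin,ss·Vd·(1−f)/f.
D = 2 × 20 × (1−f)/f ≈ 2 × 20 × 3.00000 ≈ 120.00 mg.

120 mg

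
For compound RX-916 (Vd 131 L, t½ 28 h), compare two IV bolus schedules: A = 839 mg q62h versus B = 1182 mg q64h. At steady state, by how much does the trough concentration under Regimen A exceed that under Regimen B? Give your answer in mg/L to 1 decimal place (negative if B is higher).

Regimen A: f = (1/2)^(62/28) ≈ 0.2155; Cmin,ss = (839/131)·f/(1−f) ≈ 1.759 mg/L.
Regimen B: f = (1/2)^(64/28) ≈ 0.2051; Cmin,ss = (1182/131)·f/(1−f) ≈ 2.328 mg/L.
Difference ≈ 1.759 − 2.328 ≈ -0.569 mg/L.

-0.6 mg/L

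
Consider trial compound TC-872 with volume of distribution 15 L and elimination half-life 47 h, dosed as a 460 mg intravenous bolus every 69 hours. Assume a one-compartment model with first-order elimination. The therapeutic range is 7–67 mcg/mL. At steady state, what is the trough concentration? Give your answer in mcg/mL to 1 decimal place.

k = ln2/t½ = ln2/47 ≈ 0.014748 h⁻¹; fraction remaining f = e^(−kτ) = e^(−0.014748×69) ≈ 0.3615.
Single-dose peak C₀ = D/Vd = 460/15 ≈ 30.667 mcg/mL.
Steady-state trough Cmin,ss = C₀·f/(1−f) ≈ 30.667 × 0.3615/0.6385 ≈ 17.363 mcg/mL.
Trough 17.4 mcg/mL vs MEC 7 mcg/mL: adequate.

17.4 mcg/mL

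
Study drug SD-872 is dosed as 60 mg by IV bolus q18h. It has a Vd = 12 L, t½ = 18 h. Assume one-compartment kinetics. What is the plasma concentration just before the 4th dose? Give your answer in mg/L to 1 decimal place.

f = (1/2)^(τ/t½) = (1/2)^(18/18) ≈ 0.5000.
C₀ = D/Vd = 60/12 ≈ 5.000 mg/L.
Before the 4th dose, 3 doses have been given. Superposition: Cmin = C₀·(f + f² + … + f^3).
≈ 5.000 × (0.5000 + 0.2500 + 0.1250) ≈ 5.000 × 0.8750 ≈ 4.375 mg/L.

4.4 mg/L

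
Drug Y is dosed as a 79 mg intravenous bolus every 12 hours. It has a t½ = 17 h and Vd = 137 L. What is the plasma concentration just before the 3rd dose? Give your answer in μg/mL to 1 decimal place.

0.6 μg/mL

f = (1/2)^(τ/t½) = (1/2)^(12/17) ≈ 0.6131.
C₀ = D/Vd = 79/137 ≈ 0.577 μg/mL.
Before the 3rd dose, 2 doses have been given. Superposition: Cmin = C₀·(f + f²).
≈ 0.577 × (0.6131 + 0.3759) ≈ 0.577 × 0.9890 ≈ 0.571 μg/mL.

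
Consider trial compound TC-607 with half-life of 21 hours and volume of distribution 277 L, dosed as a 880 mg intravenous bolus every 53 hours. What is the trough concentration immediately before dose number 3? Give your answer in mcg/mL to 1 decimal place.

0.6 mcg/mL

f = (1/2)^(τ/t½) = (1/2)^(53/21) ≈ 0.1739.
C₀ = D/Vd = 880/277 ≈ 3.177 mcg/mL.
Before the 3rd dose, 2 doses have been given. Superposition: Cmin = C₀·(f + f²).
≈ 3.177 × (0.1739 + 0.0302) ≈ 3.177 × 0.2041 ≈ 0.648 mcg/mL.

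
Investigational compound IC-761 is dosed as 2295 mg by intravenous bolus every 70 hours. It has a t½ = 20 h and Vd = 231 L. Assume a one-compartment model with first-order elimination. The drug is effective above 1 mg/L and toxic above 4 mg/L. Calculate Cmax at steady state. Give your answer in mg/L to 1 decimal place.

10.9 mg/L

Over one 70-h interval, 70/20 ≈ 3.5 half-lives elapse, leaving f ≈ 0.0884 of each dose.
At steady state, accumulation factor R = 1/(1 − e^(−kτ)) ≈ 1.0970.
Single-dose peak C₀ = D/Vd = 2295/231 ≈ 9.935 mg/L.
Cmax,ss = C₀/(1 − f) ≈ 9.935/0.9116 ≈ 10.898 mg/L.
Peak 10.9 mg/L vs MTC 4 mg/L: exceeds toxic threshold.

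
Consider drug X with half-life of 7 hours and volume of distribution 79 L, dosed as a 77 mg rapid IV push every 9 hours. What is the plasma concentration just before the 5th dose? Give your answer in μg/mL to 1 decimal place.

f = (1/2)^(τ/t½) = (1/2)^(9/7) ≈ 0.4102.
C₀ = D/Vd = 77/79 ≈ 0.975 μg/mL.
Before the 5th dose, 4 doses have been given. Superposition: Cmin = C₀·(f + f² + … + f^4).
≈ 0.975 × (0.4102 + 0.1683 + 0.0690 + 0.0283) ≈ 0.975 × 0.6758 ≈ 0.659 μg/mL.

0.7 μg/mL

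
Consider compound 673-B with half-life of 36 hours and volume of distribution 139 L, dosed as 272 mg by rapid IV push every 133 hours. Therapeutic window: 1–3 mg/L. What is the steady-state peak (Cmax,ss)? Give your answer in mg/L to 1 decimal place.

2.1 mg/L

k = ln2/t½ = ln2/36 ≈ 0.019254 h⁻¹; fraction remaining f = e^(−kτ) = e^(−0.019254×133) ≈ 0.0772.
Accumulation ratio R = 1/(1 − f) ≈ 1/0.9228 ≈ 1.0837.
Single-dose peak C₀ = D/Vd = 272/139 ≈ 1.957 mg/L.
Cmax,ss = C₀/(1 − f) ≈ 1.957/0.9228 ≈ 2.121 mg/L.
Peak 2.1 mg/L vs MTC 3 mg/L: below toxic threshold.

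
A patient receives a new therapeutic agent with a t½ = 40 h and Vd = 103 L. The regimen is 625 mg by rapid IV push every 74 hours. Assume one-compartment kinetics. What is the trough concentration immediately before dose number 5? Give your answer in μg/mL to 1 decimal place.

2.3 μg/mL

f = (1/2)^(τ/t½) = (1/2)^(74/40) ≈ 0.2774.
C₀ = D/Vd = 625/103 ≈ 6.068 μg/mL.
Before the 5th dose, 4 doses have been given. Superposition: Cmin = C₀·(f + f² + … + f^4).
≈ 6.068 × (0.2774 + 0.0770 + 0.0213 + 0.0059) ≈ 6.068 × 0.3816 ≈ 2.316 μg/mL.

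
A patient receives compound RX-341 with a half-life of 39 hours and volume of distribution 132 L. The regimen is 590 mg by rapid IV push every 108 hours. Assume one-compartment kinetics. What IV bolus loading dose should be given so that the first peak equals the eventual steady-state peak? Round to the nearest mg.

691 mg

f = (1/2)^(108/39) ≈ 0.146683; accumulation ratio R = 1/(1−f) ≈ 1.17190.
Loading dose to hit Cmax,ss on first dose: D_load = D_maint·R ≈ 590 × 1.17190 ≈ 691.42 mg.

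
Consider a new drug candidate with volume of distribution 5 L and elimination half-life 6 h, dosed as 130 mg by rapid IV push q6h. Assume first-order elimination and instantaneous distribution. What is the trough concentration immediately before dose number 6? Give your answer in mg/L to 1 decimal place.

25.2 mg/L

f = (1/2)^(τ/t½) = (1/2)^(6/6) ≈ 0.5000.
C₀ = D/Vd = 130/5 ≈ 26.000 mg/L.
Before the 6th dose, 5 doses have been given. Superposition: Cmin = C₀·(f + f² + … + f^5).
≈ 26.000 × (0.5000 + 0.2500 + 0.1250 + 0.0625 + 0.0313) ≈ 26.000 × 0.9688 ≈ 25.189 mg/L.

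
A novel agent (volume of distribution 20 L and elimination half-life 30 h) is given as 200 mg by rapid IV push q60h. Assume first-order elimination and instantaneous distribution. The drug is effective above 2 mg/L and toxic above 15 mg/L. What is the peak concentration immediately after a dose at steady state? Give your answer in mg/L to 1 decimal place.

13.3 mg/L

τ = 60 h = 2 half-lives, so f = (1/2)^2 = 0.25.
At steady state, R = 1/(1 − 0.25) = 4/3.
Single-dose peak C₀ = D/Vd = 200/20 = 10 mg/L.
Steady-state peak Cmax,ss = C₀·R = 10 × 4/3 ≈ 13.333 mg/L.
Peak 13.3 mg/L vs MTC 15 mg/L: below toxic threshold.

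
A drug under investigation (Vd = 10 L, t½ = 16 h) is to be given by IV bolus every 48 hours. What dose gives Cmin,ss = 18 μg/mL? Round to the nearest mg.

τ/t½ = 48/16 ≈ 3, so f = (1/2)^(48/16) ≈ 0.125000.
Cmin,ss = (D/Vd)·f/(1−f), so D = Cmin,ss·Vd·(1−f)/f.
D = 18 × 10 × (1−f)/f ≈ 18 × 10 × 7.00000 ≈ 1260.00 mg.

1260 mg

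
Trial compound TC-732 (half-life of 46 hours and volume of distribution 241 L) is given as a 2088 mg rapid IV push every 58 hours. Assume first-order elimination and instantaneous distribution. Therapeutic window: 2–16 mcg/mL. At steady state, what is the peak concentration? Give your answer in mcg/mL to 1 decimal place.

Over one 58-h interval, 58/46 ≈ 1.2609 half-lives elapse, leaving f ≈ 0.4173 of each dose.
At steady state, accumulation factor R = 1/(1 − e^(−kτ)) ≈ 1.7161.
Each bolus raises the concentration by D/Vd = 2088/241 ≈ 8.664 mcg/mL.
Cmax,ss = C₀/(1 − f) ≈ 8.664/0.5827 ≈ 14.869 mcg/mL.
Peak 14.9 mcg/mL vs MTC 16 mcg/mL: below toxic threshold.

14.9 mcg/mL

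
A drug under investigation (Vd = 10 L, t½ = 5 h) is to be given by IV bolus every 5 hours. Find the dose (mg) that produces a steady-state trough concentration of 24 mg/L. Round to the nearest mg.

240 mg

τ/t½ = 5/5 ≈ 1, so f = (1/2)^(5/5) ≈ 0.500000.
Cmin,ss = (D/Vd)·f/(1−f), so D = Cmin,ss·Vd·(1−f)/f.
D = 24 × 10 × (1−f)/f ≈ 24 × 10 × 1.00000 ≈ 240.00 mg.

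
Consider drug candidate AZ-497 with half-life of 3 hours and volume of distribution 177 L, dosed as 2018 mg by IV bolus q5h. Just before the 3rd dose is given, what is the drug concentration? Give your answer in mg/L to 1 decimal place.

4.7 mg/L

f = (1/2)^(τ/t½) = (1/2)^(5/3) ≈ 0.3150.
C₀ = D/Vd = 2018/177 ≈ 11.401 mg/L.
Before the 3rd dose, 2 doses have been given. Superposition: Cmin = C₀·(f + f²).
≈ 11.401 × (0.3150 + 0.0992) ≈ 11.401 × 0.4142 ≈ 4.722 mg/L.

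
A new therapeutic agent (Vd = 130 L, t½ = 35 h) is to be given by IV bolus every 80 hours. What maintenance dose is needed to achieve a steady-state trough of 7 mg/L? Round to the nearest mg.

3527 mg

τ/t½ = 80/35 ≈ 2.2857, so f = (1/2)^(80/35) ≈ 0.205084.
Cmin,ss = (D/Vd)·f/(1−f), so D = Cmin,ss·Vd·(1−f)/f.
D = 7 × 130 × (1−f)/f ≈ 7 × 130 × 3.87605 ≈ 3527.21 mg.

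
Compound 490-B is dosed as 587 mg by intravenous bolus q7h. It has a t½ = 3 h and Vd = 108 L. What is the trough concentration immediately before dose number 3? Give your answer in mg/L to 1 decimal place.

1.3 mg/L

f = (1/2)^(τ/t½) = (1/2)^(7/3) ≈ 0.1984.
C₀ = D/Vd = 587/108 ≈ 5.435 mg/L.
Before the 3rd dose, 2 doses have been given. Superposition: Cmin = C₀·(f + f²).
≈ 5.435 × (0.1984 + 0.0394) ≈ 5.435 × 0.2378 ≈ 1.292 mg/L.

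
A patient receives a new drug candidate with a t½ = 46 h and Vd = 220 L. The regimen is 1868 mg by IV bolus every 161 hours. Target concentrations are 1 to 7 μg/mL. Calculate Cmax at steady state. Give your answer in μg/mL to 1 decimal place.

k = ln2/t½ = ln2/46 ≈ 0.015068 h⁻¹; fraction remaining f = e^(−kτ) = e^(−0.015068×161) ≈ 0.0884.
At steady state, accumulation factor R = 1/(1 − e^(−kτ)) ≈ 1.0970.
Each bolus raises the concentration by D/Vd = 1868/220 ≈ 8.491 μg/mL.
Cmax,ss = C₀/(1 − f) ≈ 8.491/0.9116 ≈ 9.314 μg/mL.
Peak 9.3 μg/mL vs MTC 7 μg/mL: exceeds toxic threshold.

9.3 μg/mL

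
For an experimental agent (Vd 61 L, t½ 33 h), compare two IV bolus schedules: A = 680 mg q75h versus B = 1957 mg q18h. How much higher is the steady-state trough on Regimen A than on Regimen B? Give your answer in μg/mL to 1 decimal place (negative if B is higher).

Regimen A: f = (1/2)^(75/33) ≈ 0.2069; Cmin,ss = (680/61)·f/(1−f) ≈ 2.908 μg/mL.
Regimen B: f = (1/2)^(18/33) ≈ 0.6852; Cmin,ss = (1957/61)·f/(1−f) ≈ 69.830 μg/mL.
Difference ≈ 2.908 − 69.830 ≈ -66.922 μg/mL.

-66.9 μg/mL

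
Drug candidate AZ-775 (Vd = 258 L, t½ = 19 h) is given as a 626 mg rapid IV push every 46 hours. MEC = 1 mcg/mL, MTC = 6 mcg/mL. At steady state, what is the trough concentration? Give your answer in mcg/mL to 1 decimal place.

τ/t½ = 46/19 ≈ 2.4211, so fraction remaining f = (1/2)^(46/19) ≈ 0.1867.
Accumulation ratio R = 1/(1 − f) ≈ 1/0.8133 ≈ 1.2296.
Each bolus raises the concentration by D/Vd = 626/258 ≈ 2.426 mcg/mL.
Cmax,ss = C₀/(1 − f) ≈ 2.426/0.8133 ≈ 2.983 mcg/mL.
One interval later, Cmin,ss = Cmax,ss·e^(−kτ) ≈ 2.983 × 0.1867 ≈ 0.557 mcg/mL.
Trough 0.6 mcg/mL vs MEC 1 mcg/mL: subtherapeutic.

0.6 mcg/mL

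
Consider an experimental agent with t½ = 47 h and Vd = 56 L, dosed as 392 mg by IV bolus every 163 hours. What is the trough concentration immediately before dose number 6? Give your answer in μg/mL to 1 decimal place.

f = (1/2)^(τ/t½) = (1/2)^(163/47) ≈ 0.0904.
C₀ = D/Vd = 392/56 ≈ 7.000 μg/mL.
Before the 6th dose, 5 doses have been given. Superposition: Cmin = C₀·(f + f² + … + f^5).
≈ 7.000 × (0.0904 + 0.0082 + 0.0007 + 0.0001 + 0.0000) ≈ 7.000 × 0.0994 ≈ 0.696 μg/mL.

0.7 μg/mL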